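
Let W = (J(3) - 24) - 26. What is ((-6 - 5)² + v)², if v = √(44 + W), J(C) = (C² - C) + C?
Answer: (121 + √3)² ≈ 15063.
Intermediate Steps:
J(C) = C²
W = -41 (W = (3² - 24) - 26 = (9 - 24) - 26 = -15 - 26 = -41)
v = √3 (v = √(44 - 41) = √3 ≈ 1.7320)
((-6 - 5)² + v)² = ((-6 - 5)² + √3)² = ((-11)² + √3)² = (121 + √3)²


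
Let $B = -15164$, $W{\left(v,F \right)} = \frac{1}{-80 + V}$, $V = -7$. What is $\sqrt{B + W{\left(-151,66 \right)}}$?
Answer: $\frac{i \sqrt{114776403}}{87} \approx 123.14 i$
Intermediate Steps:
$W{\left(v,F \right)} = - \frac{1}{87}$ ($W{\left(v,F \right)} = \frac{1}{-80 - 7} = \frac{1}{-87} = - \frac{1}{87}$)
$\sqrt{B + W{\left(-151,66 \right)}} = \sqrt{-15164 - \frac{1}{87}} = \sqrt{- \frac{1319269}{87}} = \frac{i \sqrt{114776403}}{87}$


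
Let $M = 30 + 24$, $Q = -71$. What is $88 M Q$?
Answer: $-337392$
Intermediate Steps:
$M = 54$
$88 M Q = 88 \cdot 54 \left(-71\right) = 4752 \left(-71\right) = -337392$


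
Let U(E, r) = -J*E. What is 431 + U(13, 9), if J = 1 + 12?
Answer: 262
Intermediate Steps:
J = 13
U(E, r) = -13*E
431 + U(13, 9) = 431 - 13*13 = 431 - 169 = 262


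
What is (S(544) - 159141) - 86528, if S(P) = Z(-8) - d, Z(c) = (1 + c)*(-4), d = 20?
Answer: -245661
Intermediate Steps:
Z(c) = -4 - 4*c
S(P) = 8 (S(P) = (-4 - 4*(-8)) - 1*20 = (-4 + 32) - 20 = 28 - 20 = 8)
(S(544) - 159141) - 86528 = (8 - 159141) - 86528 = -159133 - 86528 = -245661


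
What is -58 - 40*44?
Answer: -1818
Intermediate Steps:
-58 - 40*44 = -58 - 1760 = -1818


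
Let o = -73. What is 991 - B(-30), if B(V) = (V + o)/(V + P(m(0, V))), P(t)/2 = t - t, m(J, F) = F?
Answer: 29627/30 ≈ 987.57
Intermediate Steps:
P(t) = 0 (P(t) = 2*(t - t) = 2*0 = 0)
B(V) = (-73 + V)/V (B(V) = (V - 73)/(V + 0) = (-73 + V)/V)
991 - B(-30) = 991 - (-73 - 30)/(-30) = 991 - (-1)*(-103)/30 = 991 - 1*103/30 = 991 - 103/30 = 29627/30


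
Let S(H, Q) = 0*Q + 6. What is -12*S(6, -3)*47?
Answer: -3384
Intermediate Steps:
S(H, Q) = 6 (S(H, Q) = 0 + 6 = 6)
-12*S(6, -3)*47 = -12*6*47 = -72*47 = -3384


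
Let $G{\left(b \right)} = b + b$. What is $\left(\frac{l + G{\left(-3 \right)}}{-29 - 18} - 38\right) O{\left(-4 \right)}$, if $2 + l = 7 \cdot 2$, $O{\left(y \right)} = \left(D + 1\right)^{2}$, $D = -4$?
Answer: $- \frac{16128}{47} \approx -343.15$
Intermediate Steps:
$G{\left(b \right)} = 2 b$
$O{\left(y \right)} = 9$ ($O{\left(y \right)} = \left(-4 + 1\right)^{2} = \left(-3\right)^{2} = 9$)
$l = 12$ ($l = -2 + 7 \cdot 2 = -2 + 14 = 12$)
$\left(\frac{l + G{\left(-3 \right)}}{-29 - 18} - 38\right) O{\left(-4 \right)} = \left(\frac{12 + 2 \left(-3\right)}{-29 - 18} - 38\right) 9 = \left(\frac{12 - 6}{-47} - 38\right) 9 = \left(6 \left(- \frac{1}{47}\right) - 38\right) 9 = \left(- \frac{6}{47} - 38\right) 9 = \left(- \frac{1792}{47}\right) 9 = - \frac{16128}{47}$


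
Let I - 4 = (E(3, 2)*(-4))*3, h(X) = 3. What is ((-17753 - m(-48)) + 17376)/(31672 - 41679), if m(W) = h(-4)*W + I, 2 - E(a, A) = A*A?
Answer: 261/10007 ≈ 0.026082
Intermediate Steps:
E(a, A) = 2 - A² (E(a, A) = 2 - A*A = 2 - A²)
I = 28 (I = 4 + ((2 - 1*2²)*(-4))*3 = 4 + ((2 - 1*4)*(-4))*3 = 4 + ((2 - 4)*(-4))*3 = 4 - 2*(-4)*3 = 4 + 8*3 = 4 + 24 = 28)
m(W) = 28 + 3*W (m(W) = 3*W + 28 = 28 + 3*W)
((-17753 - m(-48)) + 17376)/(31672 - 41679) = ((-17753 - (28 + 3*(-48))) + 17376)/(31672 - 41679) = ((-17753 - (28 - 144)) + 17376)/(-10007) = ((-17753 - 1*(-116)) + 17376)*(-1/10007) = ((-17753 + 116) + 17376)*(-1/10007) = (-17637 + 17376)*(-1/10007) = -261*(-1/10007) = 261/10007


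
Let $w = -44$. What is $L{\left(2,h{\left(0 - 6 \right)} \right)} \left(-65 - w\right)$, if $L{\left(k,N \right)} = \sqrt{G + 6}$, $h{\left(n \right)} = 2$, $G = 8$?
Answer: $- 21 \sqrt{14} \approx -78.575$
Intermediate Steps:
$L{\left(k,N \right)} = \sqrt{14}$ ($L{\left(k,N \right)} = \sqrt{8 + 6} = \sqrt{14}$)
$L{\left(2,h{\left(0 - 6 \right)} \right)} \left(-65 - w\right) = \sqrt{14} \left(-65 - -44\right) = \sqrt{14} \left(-65 + 44\right) = \sqrt{14} \left(-21\right) = - 21 \sqrt{14}$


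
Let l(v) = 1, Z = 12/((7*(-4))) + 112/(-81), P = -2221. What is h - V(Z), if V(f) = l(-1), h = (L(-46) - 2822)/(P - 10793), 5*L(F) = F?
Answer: -25457/32535 ≈ -0.78245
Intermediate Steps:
L(F) = F/5
h = 7078/32535 (h = ((⅕)*(-46) - 2822)/(-2221 - 10793) = (-46/5 - 2822)/(-13014) = -14156/5*(-1/13014) = 7078/32535 ≈ 0.21755)
Z = -1027/567 (Z = 12/(-28) + 112*(-1/81) = 12*(-1/28) - 112/81 = -3/7 - 112/81 = -1027/567 ≈ -1.8113)
V(f) = 1
h - V(Z) = 7078/32535 - 1*1 = 7078/32535 - 1 = -25457/32535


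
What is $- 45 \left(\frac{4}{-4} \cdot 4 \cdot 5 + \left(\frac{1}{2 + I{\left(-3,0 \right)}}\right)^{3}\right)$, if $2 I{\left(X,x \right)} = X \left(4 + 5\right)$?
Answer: $\frac{10950660}{12167} \approx 900.03$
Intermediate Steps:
$I{\left(X,x \right)} = \frac{9 X}{2}$ ($I{\left(X,x \right)} = \frac{X \left(4 + 5\right)}{2} = \frac{X 9}{2} = \frac{9 X}{2}$)
$- 45 \left(\frac{4}{-4} \cdot 4 \cdot 5 + \left(\frac{1}{2 + I{\left(-3,0 \right)}}\right)^{3}\right) = - 45 \left(\frac{4}{-4} \cdot 4 \cdot 5 + \left(\frac{1}{2 + \frac{9}{2} \left(-3\right)}\right)^{3}\right) = - 45 \left(4 \left(- \frac{1}{4}\right) 4 \cdot 5 + \left(\frac{1}{2 - \frac{27}{2}}\right)^{3}\right) = - 45 \left(\left(-1\right) 4 \cdot 5 + \left(\frac{1}{- \frac{23}{2}}\right)^{3}\right) = - 45 \left(\left(-4\right) 5 + \left(- \frac{2}{23}\right)^{3}\right) = - 45 \left(-20 - \frac{8}{12167}\right) = \left(-45\right) \left(- \frac{243348}{12167}\right) = \frac{10950660}{12167}$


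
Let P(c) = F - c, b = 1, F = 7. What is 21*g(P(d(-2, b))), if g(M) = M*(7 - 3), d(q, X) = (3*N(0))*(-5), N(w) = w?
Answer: 588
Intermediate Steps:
d(q, X) = 0 (d(q, X) = (3*0)*(-5) = 0*(-5) = 0)
P(c) = 7 - c
g(M) = 4*M (g(M) = M*4 = 4*M)
21*g(P(d(-2, b))) = 21*(4*(7 - 1*0)) = 21*(4*(7 + 0)) = 21*(4*7) = 21*28 = 588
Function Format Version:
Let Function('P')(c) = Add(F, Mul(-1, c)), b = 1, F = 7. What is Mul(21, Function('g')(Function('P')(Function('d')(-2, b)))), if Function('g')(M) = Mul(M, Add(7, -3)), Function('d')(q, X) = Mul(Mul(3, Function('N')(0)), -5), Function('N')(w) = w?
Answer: 588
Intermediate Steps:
Function('d')(q, X) = 0 (Function('d')(q, X) = Mul(Mul(3, 0), -5) = Mul(0, -5) = 0)
Function('P')(c) = Add(7, Mul(-1, c))
Function('g')(M) = Mul(4, M) (Function('g')(M) = Mul(M, 4) = Mul(4, M))
Mul(21, Function('g')(Function('P')(Function('d')(-2, b)))) = Mul(21, Mul(4, Add(7, Mul(-1, 0)))) = Mul(21, Mul(4, Add(7, 0))) = Mul(21, Mul(4, 7)) = Mul(21, 28) = 588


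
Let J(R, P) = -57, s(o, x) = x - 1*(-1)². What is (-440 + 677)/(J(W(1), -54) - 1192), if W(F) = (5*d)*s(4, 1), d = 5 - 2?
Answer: -237/1249 ≈ -0.18975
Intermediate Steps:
d = 3
s(o, x) = -1 + x (s(o, x) = x - 1*1 = x - 1 = -1 + x)
W(F) = 0 (W(F) = (5*3)*(-1 + 1) = 15*0 = 0)
(-440 + 677)/(J(W(1), -54) - 1192) = (-440 + 677)/(-57 - 1192) = 237/(-1249) = 237*(-1/1249) = -237/1249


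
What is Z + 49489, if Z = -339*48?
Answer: 33217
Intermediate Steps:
Z = -16272
Z + 49489 = -16272 + 49489 = 33217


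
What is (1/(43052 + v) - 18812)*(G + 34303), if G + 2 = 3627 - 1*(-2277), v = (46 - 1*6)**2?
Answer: -33771935571715/44652 ≈ -7.5634e+8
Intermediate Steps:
v = 1600 (v = (46 - 6)**2 = 40**2 = 1600)
G = 5902 (G = -2 + (3627 - 1*(-2277)) = -2 + (3627 + 2277) = -2 + 5904 = 5902)
(1/(43052 + v) - 18812)*(G + 34303) = (1/(43052 + 1600) - 18812)*(5902 + 34303) = (1/44652 - 18812)*40205 = -839993423/44652*40205 = -33771935571715/44652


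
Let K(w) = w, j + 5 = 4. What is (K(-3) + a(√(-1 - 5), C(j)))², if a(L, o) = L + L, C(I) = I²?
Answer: (3 - 2*I*√6)² ≈ -15.0 - 29.394*I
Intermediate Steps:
j = -1 (j = -5 + 4 = -1)
a(L, o) = 2*L
(K(-3) + a(√(-1 - 5), C(j)))² = (-3 + 2*√(-1 - 5))² = (-3 + 2*√(-6))² = (-3 + 2*(I*√6))² = (-3 + 2*I*√6)²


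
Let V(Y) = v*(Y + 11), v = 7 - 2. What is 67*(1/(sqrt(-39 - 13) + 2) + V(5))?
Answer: 150147/28 - 67*I*sqrt(13)/28 ≈ 5362.4 - 8.6276*I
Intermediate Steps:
v = 5
V(Y) = 55 + 5*Y (V(Y) = 5*(Y + 11) = 5*(11 + Y) = 55 + 5*Y)
67*(1/(sqrt(-39 - 13) + 2) + V(5)) = 67*(1/(sqrt(-39 - 13) + 2) + (55 + 5*5)) = 67*(1/(sqrt(-52) + 2) + (55 + 25)) = 67*(1/(2*I*sqrt(13) + 2) + 80) = 67*(1/(2 + 2*I*sqrt(13)) + 80) = 67*(80 + 1/(2 + 2*I*sqrt(13))) = 5360 + 67/(2 + 2*I*sqrt(13))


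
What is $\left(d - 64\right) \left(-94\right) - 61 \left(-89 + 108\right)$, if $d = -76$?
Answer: $12001$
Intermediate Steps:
$\left(d - 64\right) \left(-94\right) - 61 \left(-89 + 108\right) = \left(-76 - 64\right) \left(-94\right) - 61 \left(-89 + 108\right) = \left(-140\right) \left(-94\right) - 61 \cdot 19 = 13160 - 1159 = 12001$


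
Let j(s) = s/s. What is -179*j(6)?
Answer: -179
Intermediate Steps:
j(s) = 1
-179*j(6) = -179*1 = -179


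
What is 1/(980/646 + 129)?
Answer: 323/42157 ≈ 0.0076618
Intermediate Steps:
1/(980/646 + 129) = 1/(980*(1/646) + 129) = 1/(490/323 + 129) = 1/(42157/323) = 323/42157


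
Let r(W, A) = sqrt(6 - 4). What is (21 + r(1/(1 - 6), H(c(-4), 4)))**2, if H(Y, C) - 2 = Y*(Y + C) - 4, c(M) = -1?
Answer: (21 + sqrt(2))**2 ≈ 502.40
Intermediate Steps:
H(Y, C) = -2 + Y*(C + Y) (H(Y, C) = 2 + (Y*(Y + C) - 4) = 2 + (Y*(C + Y) - 4) = 2 + (-4 + Y*(C + Y)) = -2 + Y*(C + Y))
r(W, A) = sqrt(2)
(21 + r(1/(1 - 6), H(c(-4), 4)))**2 = (21 + sqrt(2))**2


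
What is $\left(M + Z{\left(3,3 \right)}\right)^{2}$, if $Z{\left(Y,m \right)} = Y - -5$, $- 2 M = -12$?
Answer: $196$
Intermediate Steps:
$M = 6$ ($M = \left(- \frac{1}{2}\right) \left(-12\right) = 6$)
$Z{\left(Y,m \right)} = 5 + Y$ ($Z{\left(Y,m \right)} = Y + 5 = 5 + Y$)
$\left(M + Z{\left(3,3 \right)}\right)^{2} = \left(6 + \left(5 + 3\right)\right)^{2} = \left(6 + 8\right)^{2} = 14^{2} = 196$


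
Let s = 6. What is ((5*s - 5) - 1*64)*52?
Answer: -2028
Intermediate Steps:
((5*s - 5) - 1*64)*52 = ((5*6 - 5) - 1*64)*52 = ((30 - 5) - 64)*52 = (25 - 64)*52 = -39*52 = -2028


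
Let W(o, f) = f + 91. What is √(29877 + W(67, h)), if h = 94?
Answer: √30062 ≈ 173.38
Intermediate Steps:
W(o, f) = 91 + f
√(29877 + W(67, h)) = √(29877 + (91 + 94)) = √(29877 + 185) = √30062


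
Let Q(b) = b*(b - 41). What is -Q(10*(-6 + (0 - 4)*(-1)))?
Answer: -1220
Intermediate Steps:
Q(b) = b*(-41 + b)
-Q(10*(-6 + (0 - 4)*(-1))) = -10*(-6 + (0 - 4)*(-1))*(-41 + 10*(-6 + (0 - 4)*(-1))) = -10*(-6 - 4*(-1))*(-41 + 10*(-6 - 4*(-1))) = -10*(-6 + 4)*(-41 + 10*(-6 + 4)) = -10*(-2)*(-41 + 10*(-2)) = -(-20)*(-41 - 20) = -(-20)*(-61) = -1*1220 = -1220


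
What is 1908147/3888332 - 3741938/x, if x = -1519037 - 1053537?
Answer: 9729373313897/5001510903284 ≈ 1.9453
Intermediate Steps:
x = -2572574
1908147/3888332 - 3741938/x = 1908147/3888332 - 3741938/(-2572574) = 1908147*(1/3888332) - 3741938*(-1/2572574) = 1908147/3888332 + 1870969/1286287 = 9729373313897/5001510903284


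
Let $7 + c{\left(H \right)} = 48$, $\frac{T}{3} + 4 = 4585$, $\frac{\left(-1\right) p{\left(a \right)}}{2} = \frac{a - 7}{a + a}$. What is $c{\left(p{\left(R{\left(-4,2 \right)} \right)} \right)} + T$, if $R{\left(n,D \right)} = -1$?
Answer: $13784$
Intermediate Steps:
$p{\left(a \right)} = - \frac{-7 + a}{a}$ ($p{\left(a \right)} = - 2 \frac{a - 7}{a + a} = - 2 \frac{-7 + a}{2 a} = - \frac{-7 + a}{a}$)
$T = 13743$ ($T = -12 + 3 \cdot 4585 = -12 + 13755 = 13743$)
$c{\left(H \right)} = 41$ ($c{\left(H \right)} = -7 + 48 = 41$)
$c{\left(p{\left(R{\left(-4,2 \right)} \right)} \right)} + T = 41 + 13743 = 13784$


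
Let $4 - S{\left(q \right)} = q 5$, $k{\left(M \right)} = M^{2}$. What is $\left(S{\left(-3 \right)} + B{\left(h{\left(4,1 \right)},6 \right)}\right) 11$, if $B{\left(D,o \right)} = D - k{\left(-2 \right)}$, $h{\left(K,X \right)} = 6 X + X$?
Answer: $242$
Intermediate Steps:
$h{\left(K,X \right)} = 7 X$
$S{\left(q \right)} = 4 - 5 q$ ($S{\left(q \right)} = 4 - q 5 = 4 - 5 q$)
$B{\left(D,o \right)} = -4 + D$ ($B{\left(D,o \right)} = D - \left(-2\right)^{2} = D - 4 = -4 + D$)
$\left(S{\left(-3 \right)} + B{\left(h{\left(4,1 \right)},6 \right)}\right) 11 = \left(\left(4 - -15\right) + \left(-4 + 7 \cdot 1\right)\right) 11 = \left(\left(4 + 15\right) + \left(-4 + 7\right)\right) 11 = \left(19 + 3\right) 11 = 22 \cdot 11 = 242$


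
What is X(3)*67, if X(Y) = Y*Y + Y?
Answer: 804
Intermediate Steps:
X(Y) = Y + Y² (X(Y) = Y² + Y = Y + Y²)
X(3)*67 = (3*(1 + 3))*67 = (3*4)*67 = 12*67 = 804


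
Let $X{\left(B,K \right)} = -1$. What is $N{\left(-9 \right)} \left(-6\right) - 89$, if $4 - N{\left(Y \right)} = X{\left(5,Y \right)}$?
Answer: $-119$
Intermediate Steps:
$N{\left(Y \right)} = 5$ ($N{\left(Y \right)} = 4 - -1 = 4 + 1 = 5$)
$N{\left(-9 \right)} \left(-6\right) - 89 = 5 \left(-6\right) - 89 = -30 - 89 = -119$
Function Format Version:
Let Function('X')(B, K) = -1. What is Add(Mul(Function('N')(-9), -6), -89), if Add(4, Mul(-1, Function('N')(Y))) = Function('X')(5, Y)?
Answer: -119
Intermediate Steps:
Function('N')(Y) = 5 (Function('N')(Y) = Add(4, Mul(-1, -1)) = Add(4, 1) = 5)
Add(Mul(Function('N')(-9), -6), -89) = Add(Mul(5, -6), -89) = Add(-30, -89) = -119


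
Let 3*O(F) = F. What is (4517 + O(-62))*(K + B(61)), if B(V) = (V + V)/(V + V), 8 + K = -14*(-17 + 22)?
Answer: -1038653/3 ≈ -3.4622e+5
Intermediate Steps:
O(F) = F/3
K = -78 (K = -8 - 14*(-17 + 22) = -8 - 14*5 = -8 - 70 = -78)
B(V) = 1 (B(V) = (2*V)/((2*V)) = (2*V)*(1/(2*V)) = 1)
(4517 + O(-62))*(K + B(61)) = (4517 + (⅓)*(-62))*(-78 + 1) = (4517 - 62/3)*(-77) = (13489/3)*(-77) = -1038653/3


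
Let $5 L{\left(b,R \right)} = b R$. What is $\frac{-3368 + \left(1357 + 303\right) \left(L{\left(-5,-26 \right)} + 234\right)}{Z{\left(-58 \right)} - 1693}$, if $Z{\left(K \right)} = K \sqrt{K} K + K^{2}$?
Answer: $\frac{715575672}{659149009} - \frac{1440572448 i \sqrt{58}}{659149009} \approx 1.0856 - 16.644 i$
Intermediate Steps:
$Z{\left(K \right)} = K^{2} + K^{\frac{5}{2}}$ ($Z{\left(K \right)} = K^{\frac{3}{2}} K + K^{2} = K^{\frac{5}{2}} + K^{2} = K^{2} + K^{\frac{5}{2}}$)
$L{\left(b,R \right)} = \frac{R b}{5}$ ($L{\left(b,R \right)} = \frac{b R}{5} = \frac{R b}{5}$)
$\frac{-3368 + \left(1357 + 303\right) \left(L{\left(-5,-26 \right)} + 234\right)}{Z{\left(-58 \right)} - 1693} = \frac{-3368 + \left(1357 + 303\right) \left(\frac{1}{5} \left(-26\right) \left(-5\right) + 234\right)}{\left(\left(-58\right)^{2} + \left(-58\right)^{\frac{5}{2}}\right) - 1693} = \frac{-3368 + 1660 \left(26 + 234\right)}{\left(3364 + 3364 i \sqrt{58}\right) - 1693} = \frac{-3368 + 1660 \cdot 260}{1671 + 3364 i \sqrt{58}} = \frac{-3368 + 431600}{1671 + 3364 i \sqrt{58}} = \frac{428232}{1671 + 3364 i \sqrt{58}}$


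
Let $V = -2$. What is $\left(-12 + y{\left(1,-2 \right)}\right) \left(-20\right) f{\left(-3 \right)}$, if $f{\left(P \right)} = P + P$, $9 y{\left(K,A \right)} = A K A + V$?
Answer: $- \frac{4240}{3} \approx -1413.3$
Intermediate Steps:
$y{\left(K,A \right)} = - \frac{2}{9} + \frac{K A^{2}}{9}$ ($y{\left(K,A \right)} = \frac{A K A - 2}{9} = \frac{K A^{2} - 2}{9} = \frac{-2 + K A^{2}}{9} = - \frac{2}{9} + \frac{K A^{2}}{9}$)
$f{\left(P \right)} = 2 P$
$\left(-12 + y{\left(1,-2 \right)}\right) \left(-20\right) f{\left(-3 \right)} = \left(-12 - \left(\frac{2}{9} - \frac{\left(-2\right)^{2}}{9}\right)\right) \left(-20\right) 2 \left(-3\right) = \left(-12 - \left(\frac{2}{9} - \frac{4}{9}\right)\right) \left(-20\right) \left(-6\right) = \left(-12 + \left(- \frac{2}{9} + \frac{4}{9}\right)\right) \left(-20\right) \left(-6\right) = \left(-12 + \frac{2}{9}\right) \left(-20\right) \left(-6\right) = \left(- \frac{106}{9}\right) \left(-20\right) \left(-6\right) = \frac{2120}{9} \left(-6\right) = - \frac{4240}{3}$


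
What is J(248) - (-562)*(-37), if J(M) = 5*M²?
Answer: 286726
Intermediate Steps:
J(248) - (-562)*(-37) = 5*248² - (-562)*(-37) = 5*61504 - 1*20794 = 307520 - 20794 = 286726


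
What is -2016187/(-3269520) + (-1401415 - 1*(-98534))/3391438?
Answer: 1288988859893/5544187184880 ≈ 0.23249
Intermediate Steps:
-2016187/(-3269520) + (-1401415 - 1*(-98534))/3391438 = -2016187*(-1/3269520) + (-1401415 + 98534)*(1/3391438) = 2016187/3269520 - 1302881*1/3391438 = 2016187/3269520 - 1302881/3391438 = 1288988859893/5544187184880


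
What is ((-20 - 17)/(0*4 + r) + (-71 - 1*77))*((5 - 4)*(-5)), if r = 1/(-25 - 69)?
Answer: -16650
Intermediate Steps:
r = -1/94 (r = 1/(-94) = -1/94 ≈ -0.010638)
((-20 - 17)/(0*4 + r) + (-71 - 1*77))*((5 - 4)*(-5)) = ((-20 - 17)/(0*4 - 1/94) + (-71 - 1*77))*((5 - 4)*(-5)) = (-37/(0 - 1/94) + (-71 - 77))*(1*(-5)) = (-37/(-1/94) - 148)*(-5) = (-37*(-94) - 148)*(-5) = (3478 - 148)*(-5) = 3330*(-5) = -16650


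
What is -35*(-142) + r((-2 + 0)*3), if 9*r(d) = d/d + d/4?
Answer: 89459/18 ≈ 4969.9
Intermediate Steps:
r(d) = 1/9 + d/36 (r(d) = (d/d + d/4)/9 = (1 + d*(1/4))/9 = (1 + d/4)/9 = 1/9 + d/36)
-35*(-142) + r((-2 + 0)*3) = -35*(-142) + (1/9 + ((-2 + 0)*3)/36) = 4970 + (1/9 + (-2*3)/36) = 4970 + (1/9 + (1/36)*(-6)) = 4970 + (1/9 - 1/6) = 4970 - 1/18 = 89459/18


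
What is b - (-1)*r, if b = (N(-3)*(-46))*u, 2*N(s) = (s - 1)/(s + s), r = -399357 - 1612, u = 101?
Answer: -1207553/3 ≈ -4.0252e+5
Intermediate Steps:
r = -400969
N(s) = (-1 + s)/(4*s) (N(s) = ((s - 1)/(s + s))/2 = ((-1 + s)/((2*s)))/2 = ((-1 + s)*(1/(2*s)))/2 = ((-1 + s)/(2*s))/2 = (-1 + s)/(4*s))
b = -4646/3 (b = (((1/4)*(-1 - 3)/(-3))*(-46))*101 = (((1/4)*(-1/3)*(-4))*(-46))*101 = ((1/3)*(-46))*101 = -46/3*101 = -4646/3 ≈ -1548.7)
b - (-1)*r = -4646/3 - (-1)*(-400969) = -4646/3 - 1*400969 = -4646/3 - 400969 = -1207553/3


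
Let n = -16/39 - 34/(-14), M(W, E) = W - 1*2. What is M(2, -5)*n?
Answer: 0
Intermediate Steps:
M(W, E) = -2 + W (M(W, E) = W - 2 = -2 + W)
n = 551/273 (n = -16*1/39 - 34*(-1/14) = -16/39 + 17/7 = 551/273 ≈ 2.0183)
M(2, -5)*n = (-2 + 2)*(551/273) = 0*(551/273) = 0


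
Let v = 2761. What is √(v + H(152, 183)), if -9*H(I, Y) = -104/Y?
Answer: √832187193/549 ≈ 52.546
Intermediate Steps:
H(I, Y) = 104/(9*Y) (H(I, Y) = -(-104)/(9*Y) = 104/(9*Y))
√(v + H(152, 183)) = √(2761 + (104/9)/183) = √(2761 + (104/9)*(1/183)) = √(2761 + 104/1647) = √(4547471/1647) = √832187193/549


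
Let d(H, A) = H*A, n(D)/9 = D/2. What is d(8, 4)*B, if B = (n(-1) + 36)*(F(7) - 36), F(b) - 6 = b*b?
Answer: 19152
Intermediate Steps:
n(D) = 9*D/2 (n(D) = 9*(D/2) = 9*D/2)
F(b) = 6 + b² (F(b) = 6 + b*b = 6 + b²)
B = 1197/2 (B = ((9/2)*(-1) + 36)*((6 + 7²) - 36) = (-9/2 + 36)*((6 + 49) - 36) = 63*(55 - 36)/2 = (63/2)*19 = 1197/2 ≈ 598.50)
d(H, A) = A*H
d(8, 4)*B = (4*8)*(1197/2) = 32*(1197/2) = 19152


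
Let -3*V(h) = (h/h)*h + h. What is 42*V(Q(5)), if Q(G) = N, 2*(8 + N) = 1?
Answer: 210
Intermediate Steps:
N = -15/2 (N = -8 + (1/2)*1 = -8 + 1/2 = -15/2 ≈ -7.5000)
Q(G) = -15/2
V(h) = -2*h/3 (V(h) = -((h/h)*h + h)/3 = -(1*h + h)/3 = -(h + h)/3 = -2*h/3)
42*V(Q(5)) = 42*(-2/3*(-15/2)) = 42*5 = 210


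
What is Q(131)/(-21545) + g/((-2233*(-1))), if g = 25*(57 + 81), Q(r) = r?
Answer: 74037727/48109985 ≈ 1.5389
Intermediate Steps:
g = 3450 (g = 25*138 = 3450)
Q(131)/(-21545) + g/((-2233*(-1))) = 131/(-21545) + 3450/((-2233*(-1))) = 131*(-1/21545) + 3450/2233 = -131/21545 + 3450*(1/2233) = -131/21545 + 3450/2233 = 74037727/48109985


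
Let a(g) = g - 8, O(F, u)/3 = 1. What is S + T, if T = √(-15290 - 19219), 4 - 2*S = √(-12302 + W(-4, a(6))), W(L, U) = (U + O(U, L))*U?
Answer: 2 + I*√34509 - 2*I*√769 ≈ 2.0 + 130.3*I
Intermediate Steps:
O(F, u) = 3 (O(F, u) = 3*1 = 3)
a(g) = -8 + g
W(L, U) = U*(3 + U) (W(L, U) = (U + 3)*U = (3 + U)*U = U*(3 + U))
S = 2 - 2*I*√769 (S = 2 - √(-12302 + (-8 + 6)*(3 + (-8 + 6)))/2 = 2 - √(-12302 - 2*(3 - 2))/2 = 2 - √(-12302 - 2*1)/2 = 2 - √(-12302 - 2)/2 = 2 - 2*I*√769 ≈ 2.0 - 55.462*I)
T = I*√34509 (T = √(-34509) = I*√34509 ≈ 185.77*I)
S + T = (2 - 2*I*√769) + I*√34509 = 2 + I*√34509 - 2*I*√769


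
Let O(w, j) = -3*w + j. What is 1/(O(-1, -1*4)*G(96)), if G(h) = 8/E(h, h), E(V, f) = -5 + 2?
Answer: 3/8 ≈ 0.37500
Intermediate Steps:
E(V, f) = -3
O(w, j) = j - 3*w
G(h) = -8/3 (G(h) = 8/(-3) = 8*(-1/3) = -8/3)
1/(O(-1, -1*4)*G(96)) = 1/((-1*4 - 3*(-1))*(-8/3)) = 1/((-4 + 3)*(-8/3)) = 1/(-1*(-8/3)) = 1/(8/3) = 3/8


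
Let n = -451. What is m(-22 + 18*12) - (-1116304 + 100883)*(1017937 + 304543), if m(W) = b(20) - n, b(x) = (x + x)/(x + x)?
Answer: 1342873964532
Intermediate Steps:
b(x) = 1 (b(x) = (2*x)/((2*x)) = (2*x)*(1/(2*x)) = 1)
m(W) = 452 (m(W) = 1 - 1*(-451) = 1 + 451 = 452)
m(-22 + 18*12) - (-1116304 + 100883)*(1017937 + 304543) = 452 - (-1116304 + 100883)*(1017937 + 304543) = 452 - (-1015421)*1322480 = 452 - 1*(-1342873964080) = 452 + 1342873964080 = 1342873964532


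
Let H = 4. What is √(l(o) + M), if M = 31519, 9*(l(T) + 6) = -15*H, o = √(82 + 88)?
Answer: √283557/3 ≈ 177.50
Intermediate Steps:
o = √170 ≈ 13.038
l(T) = -38/3 (l(T) = -6 + (-15*4)/9 = -6 + (⅑)*(-60) = -6 - 20/3 = -38/3)
√(l(o) + M) = √(-38/3 + 31519) = √(94519/3) = √283557/3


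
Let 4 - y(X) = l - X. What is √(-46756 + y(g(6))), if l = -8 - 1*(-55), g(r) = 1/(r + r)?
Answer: 13*I*√9969/6 ≈ 216.33*I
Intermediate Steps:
g(r) = 1/(2*r)
l = 47 (l = -8 + 55 = 47)
y(X) = -43 + X (y(X) = 4 - (47 - X) = 4 + (-47 + X) = -43 + X)
√(-46756 + y(g(6))) = √(-46756 + (-43 + (½)/6)) = √(-46756 + (-43 + (½)*(⅙))) = √(-46756 + (-43 + 1/12)) = √(-46756 - 515/12) = √(-561587/12) = 13*I*√9969/6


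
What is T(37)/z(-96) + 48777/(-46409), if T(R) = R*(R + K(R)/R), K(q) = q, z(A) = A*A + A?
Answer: -9989347/11138160 ≈ -0.89686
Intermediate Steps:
z(A) = A + A**2 (z(A) = A**2 + A = A + A**2)
T(R) = R*(1 + R) (T(R) = R*(R + R/R) = R*(R + 1) = R*(1 + R))
T(37)/z(-96) + 48777/(-46409) = (37*(1 + 37))/((-96*(1 - 96))) + 48777/(-46409) = (37*38)/((-96*(-95))) + 48777*(-1/46409) = 1406/9120 - 48777/46409 = 1406*(1/9120) - 48777/46409 = 37/240 - 48777/46409 = -9989347/11138160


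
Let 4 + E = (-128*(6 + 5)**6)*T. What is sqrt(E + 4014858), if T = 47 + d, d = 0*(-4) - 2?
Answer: 13*I*sqrt(60356074) ≈ 1.01e+5*I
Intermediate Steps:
d = -2 (d = 0 - 2 = -2)
T = 45 (T = 47 - 2 = 45)
E = -10204191364 (E = -4 - 128*(6 + 5)**6*45 = -4 - 128*(11**2)**3*45 = -4 - 128*121**3*45 = -4 - 128*1771561*45 = -4 - 226759808*45 = -4 - 10204191360 = -10204191364)
sqrt(E + 4014858) = sqrt(-10204191364 + 4014858) = sqrt(-10200176506) = 13*I*sqrt(60356074)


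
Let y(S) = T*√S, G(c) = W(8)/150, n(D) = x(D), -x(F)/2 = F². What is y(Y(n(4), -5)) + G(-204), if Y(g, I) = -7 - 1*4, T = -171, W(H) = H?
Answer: 4/75 - 171*I*√11 ≈ 0.053333 - 567.14*I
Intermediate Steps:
x(F) = -2*F²
n(D) = -2*D²
Y(g, I) = -11 (Y(g, I) = -7 - 4 = -11)
G(c) = 4/75 (G(c) = 8/150 = 8*(1/150) = 4/75)
y(S) = -171*√S
y(Y(n(4), -5)) + G(-204) = -171*I*√11 + 4/75 = 4/75 - 171*I*√11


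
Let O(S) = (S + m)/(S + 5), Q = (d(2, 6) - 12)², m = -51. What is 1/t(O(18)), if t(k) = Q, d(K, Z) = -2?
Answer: 1/196 ≈ 0.0051020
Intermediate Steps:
Q = 196 (Q = (-2 - 12)² = (-14)² = 196)
O(S) = (-51 + S)/(5 + S) (O(S) = (S - 51)/(S + 5) = (-51 + S)/(5 + S))
t(k) = 196
1/t(O(18)) = 1/196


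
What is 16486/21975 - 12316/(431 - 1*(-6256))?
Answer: -53467406/48982275 ≈ -1.0916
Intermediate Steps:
16486/21975 - 12316/(431 - 1*(-6256)) = 16486*(1/21975) - 12316/(431 + 6256) = 16486/21975 - 12316/6687 = -53467406/48982275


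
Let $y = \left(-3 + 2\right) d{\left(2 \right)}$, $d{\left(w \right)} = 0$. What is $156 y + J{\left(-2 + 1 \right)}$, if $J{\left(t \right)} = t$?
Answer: $-1$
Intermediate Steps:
$y = 0$ ($y = \left(-3 + 2\right) 0 = \left(-1\right) 0 = 0$)
$156 y + J{\left(-2 + 1 \right)} = 156 \cdot 0 + \left(-2 + 1\right) = 0 - 1 = -1$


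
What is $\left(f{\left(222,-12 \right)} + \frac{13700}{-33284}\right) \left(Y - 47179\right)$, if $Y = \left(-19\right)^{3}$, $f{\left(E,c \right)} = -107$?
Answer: $\frac{48297651336}{8321} \approx 5.8043 \cdot 10^{6}$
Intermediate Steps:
$Y = -6859$
$\left(f{\left(222,-12 \right)} + \frac{13700}{-33284}\right) \left(Y - 47179\right) = \left(-107 + \frac{13700}{-33284}\right) \left(-6859 - 47179\right) = \left(-107 + 13700 \left(- \frac{1}{33284}\right)\right) \left(-54038\right) = \left(-107 - \frac{3425}{8321}\right) \left(-54038\right) = \left(- \frac{893772}{8321}\right) \left(-54038\right) = \frac{48297651336}{8321}$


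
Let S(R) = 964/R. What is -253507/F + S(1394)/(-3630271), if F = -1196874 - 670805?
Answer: 641447579725431/4725786094973273 ≈ 0.13573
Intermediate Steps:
F = -1867679
-253507/F + S(1394)/(-3630271) = -253507/(-1867679) + (964/1394)/(-3630271) = -253507*(-1/1867679) + (964*(1/1394))*(-1/3630271) = 253507/1867679 + (482/697)*(-1/3630271) = 253507/1867679 - 482/2530298887 = 641447579725431/4725786094973273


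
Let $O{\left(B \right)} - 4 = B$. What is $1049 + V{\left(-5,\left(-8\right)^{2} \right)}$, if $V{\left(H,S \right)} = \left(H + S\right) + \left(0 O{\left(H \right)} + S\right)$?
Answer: $1172$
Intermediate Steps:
$O{\left(B \right)} = 4 + B$
$V{\left(H,S \right)} = H + 2 S$ ($V{\left(H,S \right)} = \left(H + S\right) + \left(0 \left(4 + H\right) + S\right) = \left(H + S\right) + \left(0 + S\right) = \left(H + S\right) + S = H + 2 S$)
$1049 + V{\left(-5,\left(-8\right)^{2} \right)} = 1049 - \left(5 - 2 \left(-8\right)^{2}\right) = 1049 + \left(-5 + 2 \cdot 64\right) = 1049 + \left(-5 + 128\right) = 1049 + 123 = 1172$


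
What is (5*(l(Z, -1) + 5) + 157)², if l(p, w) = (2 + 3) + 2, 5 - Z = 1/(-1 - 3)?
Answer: 47089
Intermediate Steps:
Z = 21/4 (Z = 5 - 1/(-1 - 3) = 5 - 1/(-4) = 5 - 1*(-¼) = 5 + ¼ = 21/4 ≈ 5.2500)
l(p, w) = 7 (l(p, w) = 5 + 2 = 7)
(5*(l(Z, -1) + 5) + 157)² = (5*(7 + 5) + 157)² = (5*12 + 157)² = (60 + 157)² = 217² = 47089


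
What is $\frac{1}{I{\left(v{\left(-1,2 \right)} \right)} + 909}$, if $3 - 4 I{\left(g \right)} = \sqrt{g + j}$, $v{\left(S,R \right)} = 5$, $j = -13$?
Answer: $\frac{14556}{13242329} + \frac{8 i \sqrt{2}}{13242329} \approx 0.0010992 + 8.5436 \cdot 10^{-7} i$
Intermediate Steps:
$I{\left(g \right)} = \frac{3}{4} - \frac{\sqrt{-13 + g}}{4}$ ($I{\left(g \right)} = \frac{3}{4} - \frac{\sqrt{g - 13}}{4} = \frac{3}{4} - \frac{\sqrt{-13 + g}}{4}$)
$\frac{1}{I{\left(v{\left(-1,2 \right)} \right)} + 909} = \frac{1}{\left(\frac{3}{4} - \frac{\sqrt{-13 + 5}}{4}\right) + 909} = \frac{1}{\left(\frac{3}{4} - \frac{\sqrt{-8}}{4}\right) + 909} = \frac{1}{\left(\frac{3}{4} - \frac{2 i \sqrt{2}}{4}\right) + 909} = \frac{1}{\left(\frac{3}{4} - \frac{i \sqrt{2}}{2}\right) + 909} = \frac{1}{\frac{3639}{4} - \frac{i \sqrt{2}}{2}}$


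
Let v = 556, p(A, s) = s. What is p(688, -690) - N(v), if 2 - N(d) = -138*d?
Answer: -77420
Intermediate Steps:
N(d) = 2 + 138*d (N(d) = 2 - (-138)*d = 2 + 138*d)
p(688, -690) - N(v) = -690 - (2 + 138*556) = -690 - (2 + 76728) = -690 - 1*76730 = -690 - 76730 = -77420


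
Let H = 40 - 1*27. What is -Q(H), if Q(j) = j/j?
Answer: -1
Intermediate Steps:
H = 13 (H = 40 - 27 = 13)
Q(j) = 1
-Q(H) = -1*1 = -1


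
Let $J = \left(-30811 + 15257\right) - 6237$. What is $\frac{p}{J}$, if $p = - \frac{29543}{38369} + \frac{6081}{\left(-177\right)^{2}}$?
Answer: $\frac{230743586}{8731380593397} \approx 2.6427 \cdot 10^{-5}$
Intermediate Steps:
$J = -21791$ ($J = -15554 - 6237 = -21791$)
$p = - \frac{230743586}{400687467}$ ($p = \left(-29543\right) \frac{1}{38369} + \frac{6081}{31329} = - \frac{29543}{38369} + 6081 \cdot \frac{1}{31329} = - \frac{29543}{38369} + \frac{2027}{10443} = - \frac{230743586}{400687467} \approx -0.57587$)
$\frac{p}{J} = - \frac{230743586}{400687467 \left(-21791\right)} = \left(- \frac{230743586}{400687467}\right) \left(- \frac{1}{21791}\right) = \frac{230743586}{8731380593397}$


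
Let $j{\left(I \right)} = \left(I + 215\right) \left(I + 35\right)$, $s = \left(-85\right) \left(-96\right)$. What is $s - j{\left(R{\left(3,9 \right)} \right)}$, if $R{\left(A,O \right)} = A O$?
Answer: $-6844$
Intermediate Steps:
$s = 8160$
$j{\left(I \right)} = \left(35 + I\right) \left(215 + I\right)$ ($j{\left(I \right)} = \left(215 + I\right) \left(35 + I\right) = \left(35 + I\right) \left(215 + I\right)$)
$s - j{\left(R{\left(3,9 \right)} \right)} = 8160 - \left(7525 + \left(3 \cdot 9\right)^{2} + 250 \cdot 3 \cdot 9\right) = 8160 - \left(7525 + 27^{2} + 250 \cdot 27\right) = 8160 - \left(7525 + 729 + 6750\right) = 8160 - 15004 = -6844$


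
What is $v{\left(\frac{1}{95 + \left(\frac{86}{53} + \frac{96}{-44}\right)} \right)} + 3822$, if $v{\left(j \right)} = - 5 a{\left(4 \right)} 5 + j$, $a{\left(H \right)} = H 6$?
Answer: $\frac{177400681}{55059} \approx 3222.0$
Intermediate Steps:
$a{\left(H \right)} = 6 H$
$v{\left(j \right)} = -600 + j$ ($v{\left(j \right)} = - 5 \cdot 6 \cdot 4 \cdot 5 + j = \left(-5\right) 24 \cdot 5 + j = \left(-120\right) 5 + j = -600 + j$)
$v{\left(\frac{1}{95 + \left(\frac{86}{53} + \frac{96}{-44}\right)} \right)} + 3822 = \left(-600 + \frac{1}{95 + \left(\frac{86}{53} + \frac{96}{-44}\right)}\right) + 3822 = \left(-600 + \frac{1}{95 + \left(86 \cdot \frac{1}{53} + 96 \left(- \frac{1}{44}\right)\right)}\right) + 3822 = \left(-600 + \frac{1}{95 + \left(\frac{86}{53} - \frac{24}{11}\right)}\right) + 3822 = \left(-600 + \frac{1}{95 - \frac{326}{583}}\right) + 3822 = \left(-600 + \frac{1}{\frac{55059}{583}}\right) + 3822 = \left(-600 + \frac{583}{55059}\right) + 3822 = - \frac{33034817}{55059} + 3822 = \frac{177400681}{55059}$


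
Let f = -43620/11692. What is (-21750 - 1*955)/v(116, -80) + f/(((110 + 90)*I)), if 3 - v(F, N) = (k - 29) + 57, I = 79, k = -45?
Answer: -10485943151/9236680 ≈ -1135.3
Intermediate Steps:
v(F, N) = 20 (v(F, N) = 3 - ((-45 - 29) + 57) = 3 - (-74 + 57) = 3 - 1*(-17) = 3 + 17 = 20)
f = -10905/2923 (f = -43620*1/11692 = -10905/2923 ≈ -3.7308)
(-21750 - 1*955)/v(116, -80) + f/(((110 + 90)*I)) = (-21750 - 1*955)/20 - 10905*1/(79*(110 + 90))/2923 = (-21750 - 955)*(1/20) - 10905/(2923*(200*79)) = -22705*1/20 - 10905/2923/15800 = -4541/4 - 10905/2923*1/15800 = -4541/4 - 2181/9236680 = -10485943151/9236680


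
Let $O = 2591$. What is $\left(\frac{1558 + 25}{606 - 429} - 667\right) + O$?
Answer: $\frac{342131}{177} \approx 1932.9$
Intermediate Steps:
$\left(\frac{1558 + 25}{606 - 429} - 667\right) + O = \left(\frac{1558 + 25}{606 - 429} - 667\right) + 2591 = \left(\frac{1583}{177} - 667\right) + 2591 = - \frac{116476}{177} + 2591 = \frac{342131}{177}$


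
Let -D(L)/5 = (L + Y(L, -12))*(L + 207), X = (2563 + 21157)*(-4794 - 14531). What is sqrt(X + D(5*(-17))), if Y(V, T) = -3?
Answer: 2*I*sqrt(114583830) ≈ 21409.0*I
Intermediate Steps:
X = -458389000 (X = 23720*(-19325) = -458389000)
D(L) = -5*(-3 + L)*(207 + L) (D(L) = -5*(L - 3)*(L + 207) = -5*(-3 + L)*(207 + L))
sqrt(X + D(5*(-17))) = sqrt(-458389000 + (3105 - 5100*(-17) - 5*(5*(-17))**2)) = sqrt(-458389000 + (3105 - 1020*(-85) - 5*(-85)**2)) = sqrt(-458389000 + (3105 + 86700 - 5*7225)) = sqrt(-458389000 + (3105 + 86700 - 36125)) = sqrt(-458389000 + 53680) = sqrt(-458335320) = 2*I*sqrt(114583830)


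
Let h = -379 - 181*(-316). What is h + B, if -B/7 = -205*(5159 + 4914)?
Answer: 14511572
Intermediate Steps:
h = 56817 (h = -379 + 57196 = 56817)
B = 14454755 (B = -(-1435)*(5159 + 4914) = -(-1435)*10073 = -7*(-2064965) = 14454755)
h + B = 56817 + 14454755 = 14511572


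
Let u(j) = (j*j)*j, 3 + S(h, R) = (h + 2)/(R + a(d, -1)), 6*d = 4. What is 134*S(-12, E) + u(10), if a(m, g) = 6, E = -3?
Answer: 454/3 ≈ 151.33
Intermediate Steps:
d = 2/3 (d = (1/6)*4 = 2/3 ≈ 0.66667)
S(h, R) = -3 + (2 + h)/(6 + R) (S(h, R) = -3 + (h + 2)/(R + 6) = -3 + (2 + h)/(6 + R))
u(j) = j**3 (u(j) = j**2*j = j**3)
134*S(-12, E) + u(10) = 134*((-16 - 12 - 3*(-3))/(6 - 3)) + 10**3 = 134*((-16 - 12 + 9)/3) + 1000 = 134*((1/3)*(-19)) + 1000 = 134*(-19/3) + 1000 = -2546/3 + 1000 = 454/3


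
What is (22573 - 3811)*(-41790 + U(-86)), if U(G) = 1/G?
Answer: -33714760521/43 ≈ -7.8406e+8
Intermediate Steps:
(22573 - 3811)*(-41790 + U(-86)) = (22573 - 3811)*(-41790 + 1/(-86)) = 18762*(-41790 - 1/86) = 18762*(-3593941/86) = -33714760521/43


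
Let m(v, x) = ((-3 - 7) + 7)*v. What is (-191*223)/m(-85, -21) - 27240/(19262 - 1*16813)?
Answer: -111256457/624495 ≈ -178.15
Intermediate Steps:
m(v, x) = -3*v (m(v, x) = (-10 + 7)*v = -3*v)
(-191*223)/m(-85, -21) - 27240/(19262 - 1*16813) = (-191*223)/((-3*(-85))) - 27240/(19262 - 1*16813) = -42593/255 - 27240/(19262 - 16813) = -42593*1/255 - 27240/2449 = -42593/255 - 27240*1/2449 = -42593/255 - 27240/2449 = -111256457/624495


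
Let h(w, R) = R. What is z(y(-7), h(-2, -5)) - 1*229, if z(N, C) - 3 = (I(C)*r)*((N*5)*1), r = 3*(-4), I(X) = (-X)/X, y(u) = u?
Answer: -646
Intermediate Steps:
I(X) = -1
r = -12
z(N, C) = 3 + 60*N (z(N, C) = 3 + (-1*(-12))*((N*5)*1) = 3 + 12*((5*N)*1) = 3 + 12*(5*N) = 3 + 60*N)
z(y(-7), h(-2, -5)) - 1*229 = (3 + 60*(-7)) - 1*229 = (3 - 420) - 229 = -417 - 229 = -646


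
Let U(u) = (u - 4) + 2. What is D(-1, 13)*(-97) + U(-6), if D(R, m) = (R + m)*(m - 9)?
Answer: -4664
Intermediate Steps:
U(u) = -2 + u (U(u) = (-4 + u) + 2 = -2 + u)
D(R, m) = (-9 + m)*(R + m) (D(R, m) = (R + m)*(-9 + m) = (-9 + m)*(R + m))
D(-1, 13)*(-97) + U(-6) = (13² - 9*(-1) - 9*13 - 1*13)*(-97) + (-2 - 6) = (169 + 9 - 117 - 13)*(-97) - 8 = 48*(-97) - 8 = -4656 - 8 = -4664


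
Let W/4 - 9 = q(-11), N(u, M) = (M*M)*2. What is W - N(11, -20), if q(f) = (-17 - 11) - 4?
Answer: -892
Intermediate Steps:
q(f) = -32 (q(f) = -28 - 4 = -32)
N(u, M) = 2*M² (N(u, M) = M²*2 = 2*M²)
W = -92 (W = 36 + 4*(-32) = 36 - 128 = -92)
W - N(11, -20) = -92 - 2*(-20)² = -92 - 2*400 = -92 - 1*800 = -92 - 800 = -892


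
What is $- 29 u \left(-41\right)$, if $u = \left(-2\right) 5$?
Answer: $-11890$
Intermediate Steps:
$u = -10$
$- 29 u \left(-41\right) = \left(-29\right) \left(-10\right) \left(-41\right) = 290 \left(-41\right) = -11890$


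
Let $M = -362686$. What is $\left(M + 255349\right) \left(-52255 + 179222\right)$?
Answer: $-13628256879$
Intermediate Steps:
$\left(M + 255349\right) \left(-52255 + 179222\right) = \left(-362686 + 255349\right) \left(-52255 + 179222\right) = \left(-107337\right) 126967 = -13628256879$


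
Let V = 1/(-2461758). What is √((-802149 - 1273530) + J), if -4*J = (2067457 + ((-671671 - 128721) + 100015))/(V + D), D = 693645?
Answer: I*√6052370846368618308541703312739/1707586127909 ≈ 1440.7*I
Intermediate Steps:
V = -1/2461758 ≈ -4.0621e-7
J = -841355031660/1707586127909 (J = -(2067457 + ((-671671 - 128721) + 100015))/(4*(-1/2461758 + 693645)) = -(2067457 + (-800392 + 100015))/(4*1707586127909/2461758) = -(2067457 - 700377)*2461758/(4*1707586127909) = -341770*2461758/1707586127909 = -¼*3365420126640/1707586127909 = -841355031660/1707586127909 ≈ -0.49272)
√((-802149 - 1273530) + J) = √((-802149 - 1273530) - 841355031660/1707586127909) = √(-2075679 - 841355031660/1707586127909) = √(-3544401507747056871/1707586127909) = I*√6052370846368618308541703312739/1707586127909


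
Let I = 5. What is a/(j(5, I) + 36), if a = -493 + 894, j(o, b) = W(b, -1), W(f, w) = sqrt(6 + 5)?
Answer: 14436/1285 - 401*sqrt(11)/1285 ≈ 10.199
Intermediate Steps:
W(f, w) = sqrt(11)
j(o, b) = sqrt(11)
a = 401
a/(j(5, I) + 36) = 401/(sqrt(11) + 36) = 401/(36 + sqrt(11))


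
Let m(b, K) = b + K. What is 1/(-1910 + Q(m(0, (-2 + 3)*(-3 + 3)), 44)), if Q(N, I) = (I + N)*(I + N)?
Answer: 1/26 ≈ 0.038462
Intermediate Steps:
m(b, K) = K + b
Q(N, I) = (I + N)**2
1/(-1910 + Q(m(0, (-2 + 3)*(-3 + 3)), 44)) = 1/(-1910 + (44 + ((-2 + 3)*(-3 + 3) + 0))**2) = 1/(-1910 + (44 + (1*0 + 0))**2) = 1/(-1910 + (44 + (0 + 0))**2) = 1/(-1910 + (44 + 0)**2) = 1/(-1910 + 44**2) = 1/(-1910 + 1936) = 1/26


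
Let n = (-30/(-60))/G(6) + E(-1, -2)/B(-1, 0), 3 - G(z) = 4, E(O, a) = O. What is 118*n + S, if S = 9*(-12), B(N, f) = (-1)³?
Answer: -49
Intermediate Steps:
B(N, f) = -1
G(z) = -1 (G(z) = 3 - 1*4 = 3 - 4 = -1)
n = ½ (n = -30/(-60)/(-1) - 1/(-1) = -30*(-1/60)*(-1) - 1*(-1) = (½)*(-1) + 1 = -½ + 1 = ½ ≈ 0.50000)
S = -108
118*n + S = 118*(½) - 108 = 59 - 108 = -49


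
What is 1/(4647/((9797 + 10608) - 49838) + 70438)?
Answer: 9811/691065669 ≈ 1.4197e-5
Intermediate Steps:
1/(4647/((9797 + 10608) - 49838) + 70438) = 1/(4647/(20405 - 49838) + 70438) = 1/(4647/(-29433) + 70438) = 1/(4647*(-1/29433) + 70438) = 1/(-1549/9811 + 70438) = 1/(691065669/9811) = 9811/691065669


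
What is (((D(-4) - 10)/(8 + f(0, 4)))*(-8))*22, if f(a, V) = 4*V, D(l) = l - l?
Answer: 220/3 ≈ 73.333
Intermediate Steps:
D(l) = 0
(((D(-4) - 10)/(8 + f(0, 4)))*(-8))*22 = (((0 - 10)/(8 + 4*4))*(-8))*22 = (-10/(8 + 16)*(-8))*22 = (-10/24*(-8))*22 = (-10*1/24*(-8))*22 = -5/12*(-8)*22 = (10/3)*22 = 220/3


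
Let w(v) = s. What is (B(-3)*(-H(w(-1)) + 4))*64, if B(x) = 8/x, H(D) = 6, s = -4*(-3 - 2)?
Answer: 1024/3 ≈ 341.33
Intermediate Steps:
s = 20 (s = -4*(-5) = 20)
w(v) = 20
(B(-3)*(-H(w(-1)) + 4))*64 = ((8/(-3))*(-1*6 + 4))*64 = ((8*(-⅓))*(-6 + 4))*64 = -8/3*(-2)*64 = (16/3)*64 = 1024/3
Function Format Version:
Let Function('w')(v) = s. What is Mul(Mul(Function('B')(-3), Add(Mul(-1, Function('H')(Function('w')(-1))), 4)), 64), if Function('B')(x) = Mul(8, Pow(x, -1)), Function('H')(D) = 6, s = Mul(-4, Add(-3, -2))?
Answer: Rational(1024, 3) ≈ 341.33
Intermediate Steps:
s = 20 (s = Mul(-4, -5) = 20)
Function('w')(v) = 20
Mul(Mul(Function('B')(-3), Add(Mul(-1, Function('H')(Function('w')(-1))), 4)), 64) = Mul(Mul(Mul(8, Pow(-3, -1)), Add(Mul(-1, 6), 4)), 64) = Mul(Mul(Mul(8, Rational(-1, 3)), Add(-6, 4)), 64) = Mul(Mul(Rational(-8, 3), -2), 64) = Mul(Rational(16, 3), 64) = Rational(1024, 3)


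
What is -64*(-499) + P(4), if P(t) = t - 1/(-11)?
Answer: 351341/11 ≈ 31940.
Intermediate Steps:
P(t) = 1/11 + t (P(t) = t - 1*(-1/11) = t + 1/11 = 1/11 + t)
-64*(-499) + P(4) = -64*(-499) + (1/11 + 4) = 31936 + 45/11 = 351341/11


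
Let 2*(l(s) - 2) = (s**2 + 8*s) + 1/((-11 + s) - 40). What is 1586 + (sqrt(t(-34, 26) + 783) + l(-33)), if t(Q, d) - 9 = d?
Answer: 336083/168 + sqrt(818) ≈ 2029.1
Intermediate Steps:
l(s) = 2 + s**2/2 + 1/(2*(-51 + s)) + 4*s (l(s) = 2 + ((s**2 + 8*s) + 1/((-11 + s) - 40))/2 = 2 + ((s**2 + 8*s) + 1/(-51 + s))/2 = 2 + (s**2 + 1/(-51 + s) + 8*s)/2 = 2 + (s**2/2 + 1/(2*(-51 + s)) + 4*s) = 2 + s**2/2 + 1/(2*(-51 + s)) + 4*s)
t(Q, d) = 9 + d
1586 + (sqrt(t(-34, 26) + 783) + l(-33)) = 1586 + (sqrt((9 + 26) + 783) + (-203 + (-33)**3 - 404*(-33) - 43*(-33)**2)/(2*(-51 - 33))) = 1586 + (sqrt(35 + 783) + (1/2)*(-203 - 35937 + 13332 - 43*1089)/(-84)) = 1586 + (sqrt(818) + (1/2)*(-1/84)*(-203 - 35937 + 13332 - 46827)) = 1586 + (sqrt(818) + (1/2)*(-1/84)*(-69635)) = 1586 + (sqrt(818) + 69635/168) = 1586 + (69635/168 + sqrt(818)) = 336083/168 + sqrt(818)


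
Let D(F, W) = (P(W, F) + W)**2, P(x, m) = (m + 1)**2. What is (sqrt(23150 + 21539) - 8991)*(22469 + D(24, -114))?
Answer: -2549757690 + 283590*sqrt(44689) ≈ -2.4898e+9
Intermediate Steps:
P(x, m) = (1 + m)**2
D(F, W) = (W + (1 + F)**2)**2 (D(F, W) = ((1 + F)**2 + W)**2 = (W + (1 + F)**2)**2)
(sqrt(23150 + 21539) - 8991)*(22469 + D(24, -114)) = (sqrt(23150 + 21539) - 8991)*(22469 + (-114 + (1 + 24)**2)**2) = (sqrt(44689) - 8991)*(22469 + (-114 + 25**2)**2) = (-8991 + sqrt(44689))*(22469 + (-114 + 625)**2) = (-8991 + sqrt(44689))*(22469 + 511**2) = (-8991 + sqrt(44689))*(22469 + 261121) = (-8991 + sqrt(44689))*283590 = -2549757690 + 283590*sqrt(44689)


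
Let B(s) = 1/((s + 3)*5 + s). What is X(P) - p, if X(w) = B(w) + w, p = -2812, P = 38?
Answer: 692551/243 ≈ 2850.0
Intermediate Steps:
B(s) = 1/(15 + 6*s) (B(s) = 1/((3 + s)*5 + s) = 1/((15 + 5*s) + s) = 1/(15 + 6*s))
X(w) = w + 1/(3*(5 + 2*w)) (X(w) = 1/(3*(5 + 2*w)) + w = w + 1/(3*(5 + 2*w)))
X(P) - p = (38 + 1/(3*(5 + 2*38))) - 1*(-2812) = (38 + 1/(3*(5 + 76))) + 2812 = (38 + (⅓)/81) + 2812 = (38 + (⅓)*(1/81)) + 2812 = (38 + 1/243) + 2812 = 9235/243 + 2812 = 692551/243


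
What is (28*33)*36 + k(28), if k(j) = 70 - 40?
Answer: 33294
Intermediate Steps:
k(j) = 30
(28*33)*36 + k(28) = (28*33)*36 + 30 = 924*36 + 30 = 33264 + 30 = 33294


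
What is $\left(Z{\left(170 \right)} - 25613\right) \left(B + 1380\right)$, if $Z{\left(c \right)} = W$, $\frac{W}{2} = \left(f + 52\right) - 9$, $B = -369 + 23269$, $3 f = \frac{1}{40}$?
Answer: $- \frac{1859385466}{3} \approx -6.198 \cdot 10^{8}$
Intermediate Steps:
$f = \frac{1}{120}$ ($f = \frac{1}{3 \cdot 40} = \frac{1}{3} \cdot \frac{1}{40} = \frac{1}{120} \approx 0.0083333$)
$B = 22900$
$W = \frac{5161}{60}$ ($W = 2 \left(\left(\frac{1}{120} + 52\right) - 9\right) = 2 \left(\frac{6241}{120} - 9\right) = 2 \cdot \frac{5161}{120} = \frac{5161}{60} \approx 86.017$)
$Z{\left(c \right)} = \frac{5161}{60}$
$\left(Z{\left(170 \right)} - 25613\right) \left(B + 1380\right) = \left(\frac{5161}{60} - 25613\right) \left(22900 + 1380\right) = \left(- \frac{1531619}{60}\right) 24280 = - \frac{1859385466}{3}$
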